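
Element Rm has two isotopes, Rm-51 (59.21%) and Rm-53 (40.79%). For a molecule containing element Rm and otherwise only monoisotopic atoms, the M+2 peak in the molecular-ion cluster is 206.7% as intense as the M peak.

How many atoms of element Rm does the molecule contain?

With n Rm atoms, P(M+2)/P(M) = C(n,1)·p^(n−1)q / p^n = n·q/p = n · 0.4079/0.5921.
n = 2.067 × 0.5921/0.4079 = 3.00 ≈ 3

3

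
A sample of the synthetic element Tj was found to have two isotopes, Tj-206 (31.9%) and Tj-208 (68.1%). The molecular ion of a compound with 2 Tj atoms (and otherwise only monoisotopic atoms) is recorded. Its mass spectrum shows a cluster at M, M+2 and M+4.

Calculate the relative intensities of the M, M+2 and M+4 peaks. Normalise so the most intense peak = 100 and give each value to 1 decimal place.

21.9 : 93.7 : 100.0

The 2 Tj atoms are independent, so intensities follow the terms of (0.319 + 0.681)^2.
P(M) = 0.319^2 = 0.101761
P(M+2) = 2 × 0.319^1 × 0.681^1 = 0.434478
P(M+4) = 0.681^2 = 0.463761
The M+4 peak is largest (0.463761); scaling to 100 gives 21.9 : 93.7 : 100.0.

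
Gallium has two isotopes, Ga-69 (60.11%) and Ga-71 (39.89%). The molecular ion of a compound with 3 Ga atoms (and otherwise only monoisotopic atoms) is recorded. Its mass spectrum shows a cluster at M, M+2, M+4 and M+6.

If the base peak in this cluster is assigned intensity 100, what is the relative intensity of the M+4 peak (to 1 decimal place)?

(0.6011 + 0.3989)^3 gives M 0.2172, M+2 0.4324, M+4 0.2869, M+6 0.0635; the largest is M+2.
P(M+2) = C(3,1) × 0.6011^2 × 0.3989^1 = 3 × 0.36132121 × 0.3989 = 0.432393 (base)
P(M+4) = C(3,2) × 0.6011^1 × 0.3989^2 = 3 × 0.6011 × 0.15912121 = 0.286943
Relative intensity = 0.286943 / 0.432393 × 100 = 66.4

66.4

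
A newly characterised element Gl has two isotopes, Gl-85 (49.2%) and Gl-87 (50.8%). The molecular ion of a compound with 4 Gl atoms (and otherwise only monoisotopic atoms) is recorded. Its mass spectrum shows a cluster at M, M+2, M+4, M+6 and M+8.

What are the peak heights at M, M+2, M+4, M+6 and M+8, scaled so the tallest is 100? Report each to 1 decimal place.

15.6 : 64.6 : 100.0 : 68.8 : 17.8

Expanding (0.492 + 0.508)^4:
P(M) = 0.492^4 = 0.058595
P(M+2) = 4 × 0.492^3 × 0.508^1 = 0.242002
P(M+4) = 6 × 0.492^2 × 0.508^2 = 0.374808
P(M+6) = 4 × 0.492^1 × 0.508^3 = 0.257998
P(M+8) = 0.508^4 = 0.066597
The M+4 peak is largest (0.374808); scaling to 100 gives 15.6 : 64.6 : 100.0 : 68.8 : 17.8.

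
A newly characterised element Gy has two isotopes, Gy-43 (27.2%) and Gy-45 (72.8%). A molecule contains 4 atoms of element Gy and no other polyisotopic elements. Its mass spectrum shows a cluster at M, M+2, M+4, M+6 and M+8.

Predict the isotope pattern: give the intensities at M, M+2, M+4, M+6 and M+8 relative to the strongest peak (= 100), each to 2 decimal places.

Each Gy atom is independently Gy-43 (p = 0.272) or Gy-45 (q = 0.728); the cluster is the binomial expansion (p + q)^4.
P(M) = 0.272^4 = 0.005474
P(M+2) = 4 × 0.272^3 × 0.728^1 = 0.058600
P(M+4) = 6 × 0.272^2 × 0.728^2 = 0.235262
P(M+6) = 4 × 0.272^1 × 0.728^3 = 0.419781
P(M+8) = 0.728^4 = 0.280883
The M+6 peak is largest (0.419781); scaling to 100 gives 1.30 : 13.96 : 56.04 : 100.00 : 66.91.

1.30 : 13.96 : 56.04 : 100.00 : 66.91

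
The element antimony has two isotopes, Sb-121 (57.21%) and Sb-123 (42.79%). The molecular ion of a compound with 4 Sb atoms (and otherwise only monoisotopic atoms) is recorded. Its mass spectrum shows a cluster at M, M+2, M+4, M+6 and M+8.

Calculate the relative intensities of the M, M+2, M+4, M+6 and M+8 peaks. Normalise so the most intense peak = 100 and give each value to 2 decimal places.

29.79 : 89.13 : 100.00 : 49.86 : 9.32

Each Sb atom is independently Sb-121 (p = 0.5721) or Sb-123 (q = 0.4279); the cluster is the binomial expansion (p + q)^4.
P(M) = 0.5721^4 = 0.107124
P(M+2) = 4 × 0.5721^3 × 0.4279^1 = 0.320493
P(M+4) = 6 × 0.5721^2 × 0.4279^2 = 0.359567
P(M+6) = 4 × 0.5721^1 × 0.4279^3 = 0.179291
P(M+8) = 0.4279^4 = 0.033525
The M+4 peak is largest (0.359567); scaling to 100 gives 29.79 : 89.13 : 100.00 : 49.86 : 9.32.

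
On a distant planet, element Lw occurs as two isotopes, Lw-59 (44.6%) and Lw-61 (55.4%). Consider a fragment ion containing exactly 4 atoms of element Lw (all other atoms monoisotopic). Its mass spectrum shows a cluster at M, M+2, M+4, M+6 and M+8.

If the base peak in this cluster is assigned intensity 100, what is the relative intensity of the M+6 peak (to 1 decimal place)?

82.8

Term probabilities: M 0.0396, M+2 0.1966, M+4 0.3663, M+6 0.3033, M+8 0.0942. Base peak = M+4.
P(M+4) = C(4,2) × 0.446^2 × 0.554^2 = 6 × 0.198916 × 0.306916 = 0.366303 (base)
P(M+6) = C(4,3) × 0.446^1 × 0.554^3 = 4 × 0.4460 × 0.17003146 = 0.303336
Relative intensity = 0.303336 / 0.366303 × 100 = 82.8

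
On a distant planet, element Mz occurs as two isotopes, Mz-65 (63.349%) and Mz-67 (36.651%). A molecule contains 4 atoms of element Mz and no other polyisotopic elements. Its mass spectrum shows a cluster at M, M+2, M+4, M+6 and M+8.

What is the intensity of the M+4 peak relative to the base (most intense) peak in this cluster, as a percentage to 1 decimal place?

(0.63349 + 0.36651)^4 gives M 0.1610, M+2 0.3727, M+4 0.3234, M+6 0.1248, M+8 0.0180; the largest is M+2.
P(M+2) = C(4,1) × 0.63349^3 × 0.36651^1 = 4 × 0.25422561 × 0.36651 = 0.372705 (base)
P(M+4) = C(4,2) × 0.63349^2 × 0.36651^2 = 6 × 0.40130958 × 0.13432958 = 0.323446
Relative intensity = 0.323446 / 0.372705 × 100 = 86.8

86.8%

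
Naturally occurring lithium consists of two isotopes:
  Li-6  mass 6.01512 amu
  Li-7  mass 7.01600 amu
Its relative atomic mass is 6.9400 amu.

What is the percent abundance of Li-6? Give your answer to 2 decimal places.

7.59%

With x = fraction of Li-6 (so Li-7 is 1 − x):
6.01512·x + 7.01600·(1 − x) = 6.9400
(6.01512 − 7.01600)·x = 6.9400 − 7.01600
x = -0.07600 / -1.00088 = 0.07593 → 7.59% Li-6, 92.41% Li-7.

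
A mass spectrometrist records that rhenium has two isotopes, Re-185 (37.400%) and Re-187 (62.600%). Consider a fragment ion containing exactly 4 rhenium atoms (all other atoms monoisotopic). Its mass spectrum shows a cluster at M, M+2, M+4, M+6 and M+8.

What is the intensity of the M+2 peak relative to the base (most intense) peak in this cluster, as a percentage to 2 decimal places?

35.69%

Binomial terms of (0.37400 + 0.62600)^4: M 0.0196, M+2 0.1310, M+4 0.3289, M+6 0.3670, M+8 0.1536 → M+6 is the base peak.
P(M+6) = C(4,3) × 0.37400^1 × 0.62600^3 = 4 × 0.3740 × 0.24531438 = 0.366990 (base)
P(M+2) = C(4,1) × 0.37400^3 × 0.62600^1 = 4 × 0.05231362 × 0.6260 = 0.130993
Relative intensity = 0.130993 / 0.366990 × 100 = 35.69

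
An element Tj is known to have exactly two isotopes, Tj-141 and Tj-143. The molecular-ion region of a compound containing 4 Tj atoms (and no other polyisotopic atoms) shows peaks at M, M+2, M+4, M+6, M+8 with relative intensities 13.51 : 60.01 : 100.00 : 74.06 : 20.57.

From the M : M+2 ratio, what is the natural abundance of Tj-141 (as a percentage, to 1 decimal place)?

Let p = fractional abundance of Tj-141. I(M+2)/I(M) = [C(4,1)·p^3·(1−p)] / p^4 = 4·(1−p)/p = 60.01/13.51 = 4.4419
(1−p)/p = 4.4419/4 = 1.1105  ⇒  p = 1/(1 + 1.1105) = 0.4738
Tj-141: 47.4%, Tj-143: 52.6%.

47.4%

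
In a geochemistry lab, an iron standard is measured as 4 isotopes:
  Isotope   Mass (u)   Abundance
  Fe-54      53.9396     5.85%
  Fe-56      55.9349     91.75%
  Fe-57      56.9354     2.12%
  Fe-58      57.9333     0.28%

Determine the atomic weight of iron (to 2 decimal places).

55.84 u

Average mass = Σ (abundance × isotope mass) = 0.0585 × 53.9396 + 0.9175 × 55.9349 + 0.0212 × 56.9354 + 0.0028 × 57.9333
= 3.15547 + 51.32027 + 1.20703 + 0.16221 = 55.84498 u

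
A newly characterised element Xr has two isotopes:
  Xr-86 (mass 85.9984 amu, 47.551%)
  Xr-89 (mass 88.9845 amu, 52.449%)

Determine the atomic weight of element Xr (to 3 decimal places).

Weight each isotope mass by its fractional abundance: 0.47551 × 85.9984 + 0.52449 × 88.9845
= 40.89310 + 46.67148 = 87.56458 amu

87.565 amu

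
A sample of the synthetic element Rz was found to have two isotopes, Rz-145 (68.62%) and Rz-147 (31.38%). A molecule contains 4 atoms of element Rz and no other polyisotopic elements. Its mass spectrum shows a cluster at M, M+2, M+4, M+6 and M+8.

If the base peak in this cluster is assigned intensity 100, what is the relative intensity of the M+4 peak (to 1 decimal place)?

Term probabilities: M 0.2217, M+2 0.4056, M+4 0.2782, M+6 0.0848, M+8 0.0097. Base peak = M+2.
P(M+2) = C(4,1) × 0.6862^3 × 0.3138^1 = 4 × 0.3231113 × 0.3138 = 0.405569 (base)
P(M+4) = C(4,2) × 0.6862^2 × 0.3138^2 = 6 × 0.47087044 × 0.09847044 = 0.278201
Relative intensity = 0.278201 / 0.405569 × 100 = 68.6

68.6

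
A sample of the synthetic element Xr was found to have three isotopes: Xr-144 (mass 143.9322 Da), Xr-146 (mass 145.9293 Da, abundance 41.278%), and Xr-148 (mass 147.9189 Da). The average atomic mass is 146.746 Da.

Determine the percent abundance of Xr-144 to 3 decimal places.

Let x and y be the fractions of Xr-144 and Xr-148. Then x + y = 1 − 0.41278 = 0.58722 and 143.9322x + 147.9189y = 146.746 − 0.41278×145.9293 = 86.509303546.
Substituting: 143.9322x + 147.9189(0.58722 − x) = 86.509303546
(143.9322 − 147.9189)x = -0.351632912  ⇒  x = 0.08820, y = 0.49902
Xr-144: 8.820%, Xr-148: 49.902%.

8.820%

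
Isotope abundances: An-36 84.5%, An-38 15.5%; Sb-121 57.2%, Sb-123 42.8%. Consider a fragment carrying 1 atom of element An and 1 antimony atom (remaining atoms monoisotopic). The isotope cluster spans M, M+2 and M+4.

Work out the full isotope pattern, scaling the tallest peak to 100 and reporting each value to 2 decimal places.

Element An pattern (n=1): 0.8450 : 0.1550
Antimony pattern (n=1): 0.5720 : 0.4280
Convolve the two distributions (both contribute in 2-u steps):
  M: 0.8450×0.5720 = 0.483340
  M+2: 0.8450×0.4280 + 0.1550×0.5720 = 0.450320
  M+4: 0.1550×0.4280 = 0.066340
Scale to base peak (0.483340) = 100: 100.00 : 93.17 : 13.73

100.00 : 93.17 : 13.73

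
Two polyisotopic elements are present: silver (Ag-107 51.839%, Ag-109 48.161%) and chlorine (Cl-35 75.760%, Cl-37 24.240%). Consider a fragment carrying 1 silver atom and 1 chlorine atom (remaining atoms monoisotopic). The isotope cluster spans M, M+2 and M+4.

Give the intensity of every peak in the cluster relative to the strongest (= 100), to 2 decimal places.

Silver pattern (n=1): 0.51839 : 0.48161
Chlorine pattern (n=1): 0.7576 : 0.2424
Convolve the two distributions (both contribute in 2-u steps):
  M: 0.51839×0.7576 = 0.392732
  M+2: 0.51839×0.2424 + 0.48161×0.7576 = 0.490525
  M+4: 0.48161×0.2424 = 0.116742
Scale to base peak (0.490525) = 100: 80.06 : 100.00 : 23.80

80.06 : 100.00 : 23.80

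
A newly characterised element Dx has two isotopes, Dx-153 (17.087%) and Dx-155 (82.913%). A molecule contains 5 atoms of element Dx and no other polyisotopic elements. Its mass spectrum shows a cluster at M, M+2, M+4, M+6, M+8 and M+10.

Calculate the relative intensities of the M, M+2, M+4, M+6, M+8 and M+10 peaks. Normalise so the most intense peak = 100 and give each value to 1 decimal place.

The 5 Dx atoms are independent, so intensities follow the terms of (0.17087 + 0.82913)^5.
P(M) = 0.17087^5 = 0.000146
P(M+2) = 5 × 0.17087^4 × 0.82913^1 = 0.003534
P(M+4) = 10 × 0.17087^3 × 0.82913^2 = 0.034296
P(M+6) = 10 × 0.17087^2 × 0.82913^3 = 0.166418
P(M+8) = 5 × 0.17087^1 × 0.82913^4 = 0.403763
P(M+10) = 0.82913^5 = 0.391844
The M+8 peak is largest (0.403763); scaling to 100 gives 0.0 : 0.9 : 8.5 : 41.2 : 100.0 : 97.0.

0.0 : 0.9 : 8.5 : 41.2 : 100.0 : 97.0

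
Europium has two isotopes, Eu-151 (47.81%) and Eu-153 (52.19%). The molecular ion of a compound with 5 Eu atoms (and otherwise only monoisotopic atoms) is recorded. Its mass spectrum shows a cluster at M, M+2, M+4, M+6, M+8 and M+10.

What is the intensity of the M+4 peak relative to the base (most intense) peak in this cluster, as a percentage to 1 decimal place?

Binomial terms of (0.4781 + 0.5219)^5: M 0.0250, M+2 0.1363, M+4 0.2977, M+6 0.3249, M+8 0.1774, M+10 0.0387 → M+6 is the base peak.
P(M+6) = C(5,3) × 0.4781^2 × 0.5219^3 = 10 × 0.22857961 × 0.14215492 = 0.324937 (base)
P(M+4) = C(5,2) × 0.4781^3 × 0.5219^2 = 10 × 0.10928391 × 0.27237961 = 0.297667
Relative intensity = 0.297667 / 0.324937 × 100 = 91.6

91.6%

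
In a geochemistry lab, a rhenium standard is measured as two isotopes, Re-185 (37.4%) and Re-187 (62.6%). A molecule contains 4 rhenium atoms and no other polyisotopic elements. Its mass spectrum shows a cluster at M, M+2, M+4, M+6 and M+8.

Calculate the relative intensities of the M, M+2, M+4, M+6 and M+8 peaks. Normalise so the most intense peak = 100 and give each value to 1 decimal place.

Each Re atom is independently Re-185 (p = 0.374) or Re-187 (q = 0.626); the cluster is the binomial expansion (p + q)^4.
P(M) = 0.374^4 = 0.019565
P(M+2) = 4 × 0.374^3 × 0.626^1 = 0.130993
P(M+4) = 6 × 0.374^2 × 0.626^2 = 0.328884
P(M+6) = 4 × 0.374^1 × 0.626^3 = 0.366990
P(M+8) = 0.626^4 = 0.153567
The M+6 peak is largest (0.366990); scaling to 100 gives 5.3 : 35.7 : 89.6 : 100.0 : 41.8.

5.3 : 35.7 : 89.6 : 100.0 : 41.8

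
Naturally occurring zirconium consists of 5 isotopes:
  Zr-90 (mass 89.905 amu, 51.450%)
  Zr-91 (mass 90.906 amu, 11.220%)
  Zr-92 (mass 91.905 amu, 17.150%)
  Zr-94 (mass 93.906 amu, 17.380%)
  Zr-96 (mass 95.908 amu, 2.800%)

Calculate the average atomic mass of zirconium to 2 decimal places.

91.22 amu

Ar = Σ fᵢ·mᵢ = 0.51450 × 89.905 + 0.11220 × 90.906 + 0.17150 × 91.905 + 0.17380 × 93.906 + 0.02800 × 95.908
= 46.2561 + 10.1997 + 15.7617 + 16.3209 + 2.6854 = 91.2238 amu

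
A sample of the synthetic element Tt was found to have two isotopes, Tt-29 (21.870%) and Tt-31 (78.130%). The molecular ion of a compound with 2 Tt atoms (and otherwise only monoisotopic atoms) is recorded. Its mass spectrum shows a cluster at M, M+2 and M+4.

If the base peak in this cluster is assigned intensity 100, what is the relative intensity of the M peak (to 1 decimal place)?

Binomial terms of (0.21870 + 0.78130)^2: M 0.0478, M+2 0.3417, M+4 0.6104 → M+4 is the base peak.
P(M+4) = C(2,2) × 0.21870^0 × 0.78130^2 = 1 × 1.0000 × 0.61042969 = 0.610430 (base)
P(M) = C(2,0) × 0.21870^2 × 0.78130^0 = 1 × 0.04782969 × 1.0000 = 0.047830
Relative intensity = 0.047830 / 0.610430 × 100 = 7.8

7.8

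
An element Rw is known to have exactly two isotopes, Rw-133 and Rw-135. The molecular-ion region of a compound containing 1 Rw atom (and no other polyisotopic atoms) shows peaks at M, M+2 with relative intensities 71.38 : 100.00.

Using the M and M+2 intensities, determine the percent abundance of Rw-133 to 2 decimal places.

Let p = fractional abundance of Rw-133. I(M+2)/I(M) = [C(1,1)·p^0·(1−p)] / p^1 = 1·(1−p)/p = 100.00/71.38 = 1.4010
(1−p)/p = 1.4010/1 = 1.4010  ⇒  p = 1/(1 + 1.4010) = 0.4165
Rw-133: 41.65%, Rw-135: 58.35%.

41.65%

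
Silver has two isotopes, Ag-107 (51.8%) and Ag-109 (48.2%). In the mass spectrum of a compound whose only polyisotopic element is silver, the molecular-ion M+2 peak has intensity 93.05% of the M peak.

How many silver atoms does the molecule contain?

1

With n Ag atoms, P(M+2)/P(M) = C(n,1)·p^(n−1)q / p^n = n·q/p = n · 0.482/0.518.
n = 0.9305 × 0.518/0.482 = 1.00 ≈ 1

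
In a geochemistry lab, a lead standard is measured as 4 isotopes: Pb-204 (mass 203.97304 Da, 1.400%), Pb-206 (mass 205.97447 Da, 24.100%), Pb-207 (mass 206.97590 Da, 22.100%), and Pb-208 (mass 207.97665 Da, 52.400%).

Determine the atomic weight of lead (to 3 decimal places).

Ar = Σ fᵢ·mᵢ = 0.01400 × 203.97304 + 0.24100 × 205.97447 + 0.22100 × 206.97590 + 0.52400 × 207.97665
= 2.855623 + 49.639847 + 45.741674 + 108.979765 = 207.216909 Da

207.217 Da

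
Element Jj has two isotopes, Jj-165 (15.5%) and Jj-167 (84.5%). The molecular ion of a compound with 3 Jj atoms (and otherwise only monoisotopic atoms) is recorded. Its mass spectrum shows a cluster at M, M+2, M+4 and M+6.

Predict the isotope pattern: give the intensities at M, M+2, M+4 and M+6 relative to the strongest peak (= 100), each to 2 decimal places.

The 3 Jj atoms are independent, so intensities follow the terms of (0.155 + 0.845)^3.
P(M) = 0.155^3 = 0.003724
P(M+2) = 3 × 0.155^2 × 0.845^1 = 0.060903
P(M+4) = 3 × 0.155^1 × 0.845^2 = 0.332022
P(M+6) = 0.845^3 = 0.603351
The M+6 peak is largest (0.603351); scaling to 100 gives 0.62 : 10.09 : 55.03 : 100.00.

0.62 : 10.09 : 55.03 : 100.00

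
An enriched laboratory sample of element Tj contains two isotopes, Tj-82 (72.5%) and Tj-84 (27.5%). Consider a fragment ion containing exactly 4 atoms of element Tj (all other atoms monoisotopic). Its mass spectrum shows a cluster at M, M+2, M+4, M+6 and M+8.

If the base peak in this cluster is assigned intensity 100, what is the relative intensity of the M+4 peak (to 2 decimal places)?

56.90

Binomial terms of (0.725 + 0.275)^4: M 0.2763, M+2 0.4192, M+4 0.2385, M+6 0.0603, M+8 0.0057 → M+2 is the base peak.
P(M+2) = C(4,1) × 0.725^3 × 0.275^1 = 4 × 0.38107812 × 0.2750 = 0.419186 (base)
P(M+4) = C(4,2) × 0.725^2 × 0.275^2 = 6 × 0.525625 × 0.075625 = 0.238502
Relative intensity = 0.238502 / 0.419186 × 100 = 56.90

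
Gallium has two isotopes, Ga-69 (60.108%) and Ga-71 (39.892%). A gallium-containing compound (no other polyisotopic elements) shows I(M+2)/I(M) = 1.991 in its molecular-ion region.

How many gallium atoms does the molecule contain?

With n Ga atoms, P(M+2)/P(M) = C(n,1)·p^(n−1)q / p^n = n·q/p = n · 0.39892/0.60108.
n = 1.991 × 0.60108/0.39892 = 3.00 ≈ 3

3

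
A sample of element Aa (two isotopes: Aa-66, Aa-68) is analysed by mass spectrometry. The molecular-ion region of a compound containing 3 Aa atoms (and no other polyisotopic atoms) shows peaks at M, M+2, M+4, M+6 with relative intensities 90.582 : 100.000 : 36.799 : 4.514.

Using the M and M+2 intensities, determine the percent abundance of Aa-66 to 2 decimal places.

73.10%

If p is the fraction of Aa that is Aa-66, then I(M+2)/I(M) = [C(3,1)·p^2·(1−p)] / p^3 = 3·(1−p)/p = 100.000/90.582 = 1.1040
(1−p)/p = 1.1040/3 = 0.3680  ⇒  p = 1/(1 + 0.3680) = 0.7310
Aa-66: 73.10%, Aa-68: 26.90%.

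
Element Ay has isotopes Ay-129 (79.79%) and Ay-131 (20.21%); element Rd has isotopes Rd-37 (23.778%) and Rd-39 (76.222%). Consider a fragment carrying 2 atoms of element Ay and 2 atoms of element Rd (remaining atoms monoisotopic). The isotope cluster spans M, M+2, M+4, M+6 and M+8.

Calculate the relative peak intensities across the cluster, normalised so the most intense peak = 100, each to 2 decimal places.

Element Ay pattern (n=2): 0.63664441 : 0.32251118 : 0.04084441
Element Rd pattern (n=2): 0.05653933 : 0.36248134 : 0.58097933
Convolve the two distributions (both contribute in 2-u steps):
  M: 0.63664441×0.05653933 = 0.035995
  M+2: 0.63664441×0.36248134 + 0.32251118×0.05653933 = 0.249006
  M+4: 0.63664441×0.58097933 + 0.32251118×0.36248134 + 0.04084441×0.05653933 = 0.489091
  M+6: 0.32251118×0.58097933 + 0.04084441×0.36248134 = 0.202178
  M+8: 0.04084441×0.58097933 = 0.023730
Scale to base peak (0.489091) = 100: 7.36 : 50.91 : 100.00 : 41.34 : 4.85

7.36 : 50.91 : 100.00 : 41.34 : 4.85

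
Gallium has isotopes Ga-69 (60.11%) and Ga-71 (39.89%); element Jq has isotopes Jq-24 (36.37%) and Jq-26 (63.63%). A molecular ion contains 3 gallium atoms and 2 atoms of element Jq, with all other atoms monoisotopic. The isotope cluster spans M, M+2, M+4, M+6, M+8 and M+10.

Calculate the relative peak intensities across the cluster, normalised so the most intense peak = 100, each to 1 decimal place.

Gallium pattern (n=3): 0.21719018 : 0.43239309 : 0.28694328 : 0.06347345
Element Jq pattern (n=2): 0.13227769 : 0.46284462 : 0.40487769
Convolve the two distributions (both contribute in 2-u steps):
  M: 0.21719018×0.13227769 = 0.028729
  M+2: 0.21719018×0.46284462 + 0.43239309×0.13227769 = 0.157721
  M+4: 0.21719018×0.40487769 + 0.43239309×0.46284462 + 0.28694328×0.13227769 = 0.326022
  M+6: 0.43239309×0.40487769 + 0.28694328×0.46284462 + 0.06347345×0.13227769 = 0.316273
  M+8: 0.28694328×0.40487769 + 0.06347345×0.46284462 = 0.145555
  M+10: 0.06347345×0.40487769 = 0.025699
Scale to base peak (0.326022) = 100: 8.8 : 48.4 : 100.0 : 97.0 : 44.6 : 7.9

8.8 : 48.4 : 100.0 : 97.0 : 44.6 : 7.9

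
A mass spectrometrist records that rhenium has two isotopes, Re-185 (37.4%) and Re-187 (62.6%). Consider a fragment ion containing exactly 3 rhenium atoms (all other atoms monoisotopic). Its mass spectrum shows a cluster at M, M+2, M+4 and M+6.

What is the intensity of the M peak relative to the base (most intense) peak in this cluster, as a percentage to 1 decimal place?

11.9%

(0.374 + 0.626)^3 gives M 0.0523, M+2 0.2627, M+4 0.4397, M+6 0.2453; the largest is M+4.
P(M+4) = C(3,2) × 0.374^1 × 0.626^2 = 3 × 0.3740 × 0.391876 = 0.439685 (base)
P(M) = C(3,0) × 0.374^3 × 0.626^0 = 1 × 0.05231362 × 1.0000 = 0.052314
Relative intensity = 0.052314 / 0.439685 × 100 = 11.9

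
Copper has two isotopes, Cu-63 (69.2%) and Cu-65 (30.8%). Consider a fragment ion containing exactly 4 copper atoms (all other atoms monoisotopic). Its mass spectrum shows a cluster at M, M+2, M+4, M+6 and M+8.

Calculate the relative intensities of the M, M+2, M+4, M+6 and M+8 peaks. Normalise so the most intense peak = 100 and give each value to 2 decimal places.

Expanding (0.692 + 0.308)^4:
P(M) = 0.692^4 = 0.229311
P(M+2) = 4 × 0.692^3 × 0.308^1 = 0.408253
P(M+4) = 6 × 0.692^2 × 0.308^2 = 0.272562
P(M+6) = 4 × 0.692^1 × 0.308^3 = 0.080876
P(M+8) = 0.308^4 = 0.008999
The M+2 peak is largest (0.408253); scaling to 100 gives 56.17 : 100.00 : 66.76 : 19.81 : 2.20.

56.17 : 100.00 : 66.76 : 19.81 : 2.20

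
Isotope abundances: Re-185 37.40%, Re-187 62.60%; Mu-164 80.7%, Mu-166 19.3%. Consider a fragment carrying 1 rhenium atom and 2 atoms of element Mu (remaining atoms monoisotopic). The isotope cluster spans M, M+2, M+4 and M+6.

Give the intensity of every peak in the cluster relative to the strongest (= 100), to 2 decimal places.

46.47 : 100.00 : 39.86 : 4.45

Rhenium pattern (n=1): 0.3740 : 0.6260
Element Mu pattern (n=2): 0.651249 : 0.311502 : 0.037249
Convolve the two distributions (both contribute in 2-u steps):
  M: 0.3740×0.651249 = 0.243567
  M+2: 0.3740×0.311502 + 0.6260×0.651249 = 0.524184
  M+4: 0.3740×0.037249 + 0.6260×0.311502 = 0.208931
  M+6: 0.6260×0.037249 = 0.023318
Scale to base peak (0.524184) = 100: 46.47 : 100.00 : 39.86 : 4.45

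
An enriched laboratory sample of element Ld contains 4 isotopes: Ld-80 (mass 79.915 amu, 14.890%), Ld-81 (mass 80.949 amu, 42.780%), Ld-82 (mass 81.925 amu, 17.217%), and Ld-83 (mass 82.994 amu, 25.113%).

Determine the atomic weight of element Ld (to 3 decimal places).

81.477 amu

Ar = Σ fᵢ·mᵢ = 0.14890 × 79.915 + 0.42780 × 80.949 + 0.17217 × 81.925 + 0.25113 × 82.994
= 11.8993 + 34.6300 + 14.1050 + 20.8423 = 81.4766 amu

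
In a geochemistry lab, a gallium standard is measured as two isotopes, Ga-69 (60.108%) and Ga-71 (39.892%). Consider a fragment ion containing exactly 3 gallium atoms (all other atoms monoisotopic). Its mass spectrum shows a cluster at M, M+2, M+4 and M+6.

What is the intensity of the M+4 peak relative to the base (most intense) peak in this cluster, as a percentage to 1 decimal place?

66.4%

Term probabilities: M 0.2172, M+2 0.4324, M+4 0.2870, M+6 0.0635. Base peak = M+2.
P(M+2) = C(3,1) × 0.60108^2 × 0.39892^1 = 3 × 0.36129717 × 0.39892 = 0.432386 (base)
P(M+4) = C(3,2) × 0.60108^1 × 0.39892^2 = 3 × 0.60108 × 0.15913717 = 0.286963
Relative intensity = 0.286963 / 0.432386 × 100 = 66.4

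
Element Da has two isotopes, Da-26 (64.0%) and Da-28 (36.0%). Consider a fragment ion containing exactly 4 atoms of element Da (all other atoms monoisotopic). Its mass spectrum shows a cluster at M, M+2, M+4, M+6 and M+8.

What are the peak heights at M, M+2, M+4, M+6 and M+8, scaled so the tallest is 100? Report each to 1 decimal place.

Each Da atom is independently Da-26 (p = 0.640) or Da-28 (q = 0.360); the cluster is the binomial expansion (p + q)^4.
P(M) = 0.640^4 = 0.167772
P(M+2) = 4 × 0.640^3 × 0.360^1 = 0.377487
P(M+4) = 6 × 0.640^2 × 0.360^2 = 0.318505
P(M+6) = 4 × 0.640^1 × 0.360^3 = 0.119439
P(M+8) = 0.360^4 = 0.016796
The M+2 peak is largest (0.377487); scaling to 100 gives 44.4 : 100.0 : 84.4 : 31.6 : 4.4.

44.4 : 100.0 : 84.4 : 31.6 : 4.4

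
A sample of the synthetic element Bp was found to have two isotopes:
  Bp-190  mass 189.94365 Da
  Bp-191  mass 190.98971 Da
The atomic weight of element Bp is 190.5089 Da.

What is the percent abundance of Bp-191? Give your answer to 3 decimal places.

54.036%

Let x be the fractional abundance of Bp-190; then Bp-191 has abundance 1 − x.
189.94365·x + 190.98971·(1 − x) = 190.5089
(189.94365 − 190.98971)·x = 190.5089 − 190.98971
x = -0.48081 / -1.04606 = 0.45964 → 45.964% Bp-190, 54.036% Bp-191.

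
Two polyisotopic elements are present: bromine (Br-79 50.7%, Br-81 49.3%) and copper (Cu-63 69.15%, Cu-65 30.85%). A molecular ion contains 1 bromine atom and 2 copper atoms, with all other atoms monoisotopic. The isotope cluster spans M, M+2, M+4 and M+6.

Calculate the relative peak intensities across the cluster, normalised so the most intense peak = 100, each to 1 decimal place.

53.6 : 100.0 : 57.2 : 10.4

Bromine pattern (n=1): 0.5070 : 0.4930
Copper pattern (n=2): 0.47817225 : 0.4266555 : 0.09517225
Convolve the two distributions (both contribute in 2-u steps):
  M: 0.5070×0.47817225 = 0.242433
  M+2: 0.5070×0.4266555 + 0.4930×0.47817225 = 0.452053
  M+4: 0.5070×0.09517225 + 0.4930×0.4266555 = 0.258593
  M+6: 0.4930×0.09517225 = 0.046920
Scale to base peak (0.452053) = 100: 53.6 : 100.0 : 57.2 : 10.4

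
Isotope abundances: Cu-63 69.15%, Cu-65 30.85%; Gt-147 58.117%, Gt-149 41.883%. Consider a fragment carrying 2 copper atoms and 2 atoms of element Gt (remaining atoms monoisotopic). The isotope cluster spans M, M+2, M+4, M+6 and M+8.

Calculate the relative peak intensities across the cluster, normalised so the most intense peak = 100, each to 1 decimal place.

Copper pattern (n=2): 0.47817225 : 0.4266555 : 0.09517225
Element Gt pattern (n=2): 0.33775857 : 0.48682286 : 0.17541857
Convolve the two distributions (both contribute in 2-u steps):
  M: 0.47817225×0.33775857 = 0.161507
  M+2: 0.47817225×0.48682286 + 0.4266555×0.33775857 = 0.376892
  M+4: 0.47817225×0.17541857 + 0.4266555×0.48682286 + 0.09517225×0.33775857 = 0.323731
  M+6: 0.4266555×0.17541857 + 0.09517225×0.48682286 = 0.121175
  M+8: 0.09517225×0.17541857 = 0.016695
Scale to base peak (0.376892) = 100: 42.9 : 100.0 : 85.9 : 32.2 : 4.4

42.9 : 100.0 : 85.9 : 32.2 : 4.4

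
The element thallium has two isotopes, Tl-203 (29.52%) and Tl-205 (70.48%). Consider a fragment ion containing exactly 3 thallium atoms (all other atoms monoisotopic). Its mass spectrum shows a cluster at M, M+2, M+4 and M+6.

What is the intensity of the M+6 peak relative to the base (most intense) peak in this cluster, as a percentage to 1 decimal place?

(0.2952 + 0.7048)^3 gives M 0.0257, M+2 0.1843, M+4 0.4399, M+6 0.3501; the largest is M+4.
P(M+4) = C(3,2) × 0.2952^1 × 0.7048^2 = 3 × 0.2952 × 0.49674304 = 0.439916 (base)
P(M+6) = C(3,3) × 0.2952^0 × 0.7048^3 = 1 × 1.0000 × 0.35010449 = 0.350104
Relative intensity = 0.350104 / 0.439916 × 100 = 79.6

79.6%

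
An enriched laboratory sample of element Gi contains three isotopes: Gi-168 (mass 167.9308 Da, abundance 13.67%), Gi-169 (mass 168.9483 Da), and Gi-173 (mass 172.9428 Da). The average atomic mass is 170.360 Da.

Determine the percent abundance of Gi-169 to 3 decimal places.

The remaining 86.33% is split between Gi-169 (fraction x) and Gi-173 (fraction 0.8633 − x).
Substituting: 168.9483x + 172.9428(0.8633 − x) = 147.40385964
(168.9483 − 172.9428)x = -1.8976596  ⇒  x = 0.47507, y = 0.38823
Gi-169: 47.507%, Gi-173: 38.823%.

47.507%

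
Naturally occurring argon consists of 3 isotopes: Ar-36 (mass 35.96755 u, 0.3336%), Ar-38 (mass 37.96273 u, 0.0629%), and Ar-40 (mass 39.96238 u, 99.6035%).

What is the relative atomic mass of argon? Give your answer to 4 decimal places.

Average mass = Σ (abundance × isotope mass) = 0.003336 × 35.96755 + 0.000629 × 37.96273 + 0.996035 × 39.96238
= 0.119988 + 0.023879 + 39.803929 = 39.947796 u

39.9478 u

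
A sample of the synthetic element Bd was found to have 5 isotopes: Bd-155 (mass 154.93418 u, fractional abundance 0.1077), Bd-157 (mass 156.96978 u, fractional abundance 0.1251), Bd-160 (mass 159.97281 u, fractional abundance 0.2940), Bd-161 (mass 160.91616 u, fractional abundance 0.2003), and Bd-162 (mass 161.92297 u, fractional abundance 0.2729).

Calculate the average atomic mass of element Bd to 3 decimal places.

159.776 u

Ar = Σ fᵢ·mᵢ = 0.1077 × 154.93418 + 0.1251 × 156.96978 + 0.2940 × 159.97281 + 0.2003 × 160.91616 + 0.2729 × 161.92297
= 16.686411 + 19.636919 + 47.032006 + 32.231507 + 44.188779 = 159.775622 u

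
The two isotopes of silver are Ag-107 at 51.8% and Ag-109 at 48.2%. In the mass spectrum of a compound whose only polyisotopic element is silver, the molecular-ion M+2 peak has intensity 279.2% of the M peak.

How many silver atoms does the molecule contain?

3

For n independent Ag atoms, I(M+2)/I(M) = n · (abundance Ag-109) / (abundance Ag-107) = n · 0.482/0.518.
n = 2.792 × 0.518/0.482 = 3.00 ≈ 3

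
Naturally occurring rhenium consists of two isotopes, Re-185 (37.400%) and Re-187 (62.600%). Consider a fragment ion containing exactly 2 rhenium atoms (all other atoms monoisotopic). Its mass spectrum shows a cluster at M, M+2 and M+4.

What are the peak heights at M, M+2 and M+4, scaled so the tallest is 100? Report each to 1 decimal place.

29.9 : 100.0 : 83.7

Each Re atom is independently Re-185 (p = 0.37400) or Re-187 (q = 0.62600); the cluster is the binomial expansion (p + q)^2.
P(M) = 0.37400^2 = 0.139876
P(M+2) = 2 × 0.37400^1 × 0.62600^1 = 0.468248
P(M+4) = 0.62600^2 = 0.391876
The M+2 peak is largest (0.468248); scaling to 100 gives 29.9 : 100.0 : 83.7.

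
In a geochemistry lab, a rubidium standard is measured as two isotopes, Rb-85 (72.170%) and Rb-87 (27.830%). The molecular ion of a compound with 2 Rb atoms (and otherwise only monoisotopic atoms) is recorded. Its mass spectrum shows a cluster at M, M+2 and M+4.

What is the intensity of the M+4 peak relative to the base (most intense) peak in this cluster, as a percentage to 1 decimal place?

Binomial terms of (0.72170 + 0.27830)^2: M 0.5209, M+2 0.4017, M+4 0.0775 → M is the base peak.
P(M) = C(2,0) × 0.72170^2 × 0.27830^0 = 1 × 0.52085089 × 1.0000 = 0.520851 (base)
P(M+4) = C(2,2) × 0.72170^0 × 0.27830^2 = 1 × 1.0000 × 0.07745089 = 0.077451
Relative intensity = 0.077451 / 0.520851 × 100 = 14.9

14.9%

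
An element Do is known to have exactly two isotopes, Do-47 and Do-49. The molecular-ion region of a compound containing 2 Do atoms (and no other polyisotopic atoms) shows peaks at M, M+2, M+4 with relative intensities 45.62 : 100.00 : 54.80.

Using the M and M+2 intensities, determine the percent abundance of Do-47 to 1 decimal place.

Let p = fractional abundance of Do-47. I(M+2)/I(M) = [C(2,1)·p^1·(1−p)] / p^2 = 2·(1−p)/p = 100.00/45.62 = 2.1920
(1−p)/p = 2.1920/2 = 1.0960  ⇒  p = 1/(1 + 1.0960) = 0.4771
Do-47: 47.7%, Do-49: 52.3%.

47.7%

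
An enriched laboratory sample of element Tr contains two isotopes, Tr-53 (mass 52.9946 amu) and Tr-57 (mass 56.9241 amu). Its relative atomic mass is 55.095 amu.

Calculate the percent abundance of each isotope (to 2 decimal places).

Writing the weighted mean with unknown fraction x of Tr-53:
52.9946·x + 56.9241·(1 − x) = 55.095
(52.9946 − 56.9241)·x = 55.095 − 56.9241
x = -1.8291 / -3.9295 = 0.46548 → 46.55% Tr-53, 53.45% Tr-57.

Tr-53: 46.55%, Tr-57: 53.45%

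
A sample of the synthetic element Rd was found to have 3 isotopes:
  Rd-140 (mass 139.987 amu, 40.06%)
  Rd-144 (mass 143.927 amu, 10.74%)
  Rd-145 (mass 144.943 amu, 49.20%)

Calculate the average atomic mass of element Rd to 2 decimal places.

Weight each isotope mass by its fractional abundance: 0.4006 × 139.987 + 0.1074 × 143.927 + 0.4920 × 144.943
= 56.0788 + 15.4578 + 71.3120 = 142.8486 amu

142.85 amu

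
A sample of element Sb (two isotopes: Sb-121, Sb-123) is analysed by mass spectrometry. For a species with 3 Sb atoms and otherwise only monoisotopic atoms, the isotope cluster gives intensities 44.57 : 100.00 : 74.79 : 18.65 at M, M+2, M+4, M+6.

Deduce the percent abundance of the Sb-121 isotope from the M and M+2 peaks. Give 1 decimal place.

57.2%

Let p = fractional abundance of Sb-121. I(M+2)/I(M) = [C(3,1)·p^2·(1−p)] / p^3 = 3·(1−p)/p = 100.00/44.57 = 2.2437
(1−p)/p = 2.2437/3 = 0.7479  ⇒  p = 1/(1 + 0.7479) = 0.5721
Sb-121: 57.2%, Sb-123: 42.8%.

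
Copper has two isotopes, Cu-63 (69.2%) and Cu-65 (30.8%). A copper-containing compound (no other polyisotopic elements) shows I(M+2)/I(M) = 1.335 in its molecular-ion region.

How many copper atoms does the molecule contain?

3

For n independent Cu atoms, I(M+2)/I(M) = n · (abundance Cu-65) / (abundance Cu-63) = n · 0.308/0.692.
n = 1.335 × 0.692/0.308 = 3.00 ≈ 3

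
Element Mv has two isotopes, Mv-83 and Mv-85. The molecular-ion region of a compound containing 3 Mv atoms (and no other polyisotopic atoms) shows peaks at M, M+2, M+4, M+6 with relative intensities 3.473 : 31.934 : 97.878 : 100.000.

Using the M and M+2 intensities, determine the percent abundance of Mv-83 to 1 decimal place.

24.6%

If p is the fraction of Mv that is Mv-83, then I(M+2)/I(M) = [C(3,1)·p^2·(1−p)] / p^3 = 3·(1−p)/p = 31.934/3.473 = 9.1949
(1−p)/p = 9.1949/3 = 3.0650  ⇒  p = 1/(1 + 3.0650) = 0.2460
Mv-83: 24.6%, Mv-85: 75.4%.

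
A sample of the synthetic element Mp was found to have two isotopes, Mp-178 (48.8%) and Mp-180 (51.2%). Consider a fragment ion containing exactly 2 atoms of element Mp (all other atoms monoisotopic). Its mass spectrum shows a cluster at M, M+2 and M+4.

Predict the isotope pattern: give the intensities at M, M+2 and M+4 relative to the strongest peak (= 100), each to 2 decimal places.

47.66 : 100.00 : 52.46

Each Mp atom is independently Mp-178 (p = 0.488) or Mp-180 (q = 0.512); the cluster is the binomial expansion (p + q)^2.
P(M) = 0.488^2 = 0.238144
P(M+2) = 2 × 0.488^1 × 0.512^1 = 0.499712
P(M+4) = 0.512^2 = 0.262144
The M+2 peak is largest (0.499712); scaling to 100 gives 47.66 : 100.00 : 52.46.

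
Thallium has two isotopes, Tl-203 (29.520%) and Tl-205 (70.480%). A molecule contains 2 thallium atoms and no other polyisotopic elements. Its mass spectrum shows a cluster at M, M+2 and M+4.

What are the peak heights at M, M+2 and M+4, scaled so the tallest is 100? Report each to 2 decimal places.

17.54 : 83.77 : 100.00

The 2 Tl atoms are independent, so intensities follow the terms of (0.29520 + 0.70480)^2.
P(M) = 0.29520^2 = 0.087143
P(M+2) = 2 × 0.29520^1 × 0.70480^1 = 0.416114
P(M+4) = 0.70480^2 = 0.496743
The M+4 peak is largest (0.496743); scaling to 100 gives 17.54 : 83.77 : 100.00.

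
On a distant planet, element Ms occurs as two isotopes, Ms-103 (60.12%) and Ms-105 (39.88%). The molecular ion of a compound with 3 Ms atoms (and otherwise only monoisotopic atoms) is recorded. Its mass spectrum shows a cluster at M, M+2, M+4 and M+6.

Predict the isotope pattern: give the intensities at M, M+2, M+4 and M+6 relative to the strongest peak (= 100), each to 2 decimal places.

The 3 Ms atoms are independent, so intensities follow the terms of (0.6012 + 0.3988)^3.
P(M) = 0.6012^3 = 0.217299
P(M+2) = 3 × 0.6012^2 × 0.3988^1 = 0.432429
P(M+4) = 3 × 0.6012^1 × 0.3988^2 = 0.286847
P(M+6) = 0.3988^3 = 0.063426
The M+2 peak is largest (0.432429); scaling to 100 gives 50.25 : 100.00 : 66.33 : 14.67.

50.25 : 100.00 : 66.33 : 14.67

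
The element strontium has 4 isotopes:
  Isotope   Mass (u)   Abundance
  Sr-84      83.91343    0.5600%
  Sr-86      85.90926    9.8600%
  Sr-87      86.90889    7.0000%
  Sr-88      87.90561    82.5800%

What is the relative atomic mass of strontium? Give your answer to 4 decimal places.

The abundance-weighted mean is 0.005600 × 83.91343 + 0.098600 × 85.90926 + 0.070000 × 86.90889 + 0.825800 × 87.90561
= 0.469915 + 8.470653 + 6.083622 + 72.592453 = 87.616643 u

87.6166 u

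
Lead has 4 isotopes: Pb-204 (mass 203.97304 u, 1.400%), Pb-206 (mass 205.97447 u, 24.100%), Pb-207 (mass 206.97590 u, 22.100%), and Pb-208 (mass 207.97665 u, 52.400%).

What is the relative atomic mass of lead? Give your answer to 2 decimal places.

Average mass = Σ (abundance × isotope mass) = 0.01400 × 203.97304 + 0.24100 × 205.97447 + 0.22100 × 206.97590 + 0.52400 × 207.97665
= 2.855623 + 49.639847 + 45.741674 + 108.979765 = 207.216909 u

207.22 u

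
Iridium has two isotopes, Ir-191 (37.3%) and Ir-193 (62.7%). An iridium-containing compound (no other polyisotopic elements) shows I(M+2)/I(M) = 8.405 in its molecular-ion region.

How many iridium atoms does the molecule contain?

5

With n Ir atoms, P(M+2)/P(M) = C(n,1)·p^(n−1)q / p^n = n·q/p = n · 0.627/0.373.
n = 8.405 × 0.373/0.627 = 5.00 ≈ 5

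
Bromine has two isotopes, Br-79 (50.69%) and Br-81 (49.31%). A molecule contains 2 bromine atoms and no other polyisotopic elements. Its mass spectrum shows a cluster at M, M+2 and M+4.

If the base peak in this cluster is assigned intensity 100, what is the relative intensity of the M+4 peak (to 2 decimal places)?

48.64

(0.5069 + 0.4931)^2 gives M 0.2569, M+2 0.4999, M+4 0.2431; the largest is M+2.
P(M+2) = C(2,1) × 0.5069^1 × 0.4931^1 = 2 × 0.5069 × 0.4931 = 0.499905 (base)
P(M+4) = C(2,2) × 0.5069^0 × 0.4931^2 = 1 × 1.0000 × 0.24314761 = 0.243148
Relative intensity = 0.243148 / 0.499905 × 100 = 48.64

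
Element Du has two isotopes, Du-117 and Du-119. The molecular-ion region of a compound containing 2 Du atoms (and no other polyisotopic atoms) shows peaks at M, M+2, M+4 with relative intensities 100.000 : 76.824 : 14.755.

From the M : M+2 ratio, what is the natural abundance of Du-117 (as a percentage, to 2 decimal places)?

72.25%

Let p = fractional abundance of Du-117. I(M+2)/I(M) = [C(2,1)·p^1·(1−p)] / p^2 = 2·(1−p)/p = 76.824/100.000 = 0.7682
(1−p)/p = 0.7682/2 = 0.3841  ⇒  p = 1/(1 + 0.3841) = 0.7225
Du-117: 72.25%, Du-119: 27.75%.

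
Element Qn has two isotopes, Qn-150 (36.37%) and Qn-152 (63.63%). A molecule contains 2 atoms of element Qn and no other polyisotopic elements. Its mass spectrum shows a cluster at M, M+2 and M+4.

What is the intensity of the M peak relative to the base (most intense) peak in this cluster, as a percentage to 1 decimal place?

Binomial terms of (0.3637 + 0.6363)^2: M 0.1323, M+2 0.4628, M+4 0.4049 → M+2 is the base peak.
P(M+2) = C(2,1) × 0.3637^1 × 0.6363^1 = 2 × 0.3637 × 0.6363 = 0.462845 (base)
P(M) = C(2,0) × 0.3637^2 × 0.6363^0 = 1 × 0.13227769 × 1.0000 = 0.132278
Relative intensity = 0.132278 / 0.462845 × 100 = 28.6

28.6%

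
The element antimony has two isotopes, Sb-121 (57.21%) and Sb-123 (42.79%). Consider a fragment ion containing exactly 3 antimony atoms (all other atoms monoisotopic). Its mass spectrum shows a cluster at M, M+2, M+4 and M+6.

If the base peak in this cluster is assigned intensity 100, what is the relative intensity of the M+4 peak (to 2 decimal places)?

74.79

(0.5721 + 0.4279)^3 gives M 0.1872, M+2 0.4202, M+4 0.3143, M+6 0.0783; the largest is M+2.
P(M+2) = C(3,1) × 0.5721^2 × 0.4279^1 = 3 × 0.32729841 × 0.4279 = 0.420153 (base)
P(M+4) = C(3,2) × 0.5721^1 × 0.4279^2 = 3 × 0.5721 × 0.18309841 = 0.314252
Relative intensity = 0.314252 / 0.420153 × 100 = 74.79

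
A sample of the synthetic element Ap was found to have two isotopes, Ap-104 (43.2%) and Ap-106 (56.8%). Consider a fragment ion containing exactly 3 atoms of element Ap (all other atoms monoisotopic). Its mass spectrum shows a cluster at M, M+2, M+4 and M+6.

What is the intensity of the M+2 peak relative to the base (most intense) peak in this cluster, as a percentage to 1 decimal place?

76.1%

Binomial terms of (0.432 + 0.568)^3: M 0.0806, M+2 0.3180, M+4 0.4181, M+6 0.1833 → M+4 is the base peak.
P(M+4) = C(3,2) × 0.432^1 × 0.568^2 = 3 × 0.4320 × 0.322624 = 0.418121 (base)
P(M+2) = C(3,1) × 0.432^2 × 0.568^1 = 3 × 0.186624 × 0.5680 = 0.318007
Relative intensity = 0.318007 / 0.418121 × 100 = 76.1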